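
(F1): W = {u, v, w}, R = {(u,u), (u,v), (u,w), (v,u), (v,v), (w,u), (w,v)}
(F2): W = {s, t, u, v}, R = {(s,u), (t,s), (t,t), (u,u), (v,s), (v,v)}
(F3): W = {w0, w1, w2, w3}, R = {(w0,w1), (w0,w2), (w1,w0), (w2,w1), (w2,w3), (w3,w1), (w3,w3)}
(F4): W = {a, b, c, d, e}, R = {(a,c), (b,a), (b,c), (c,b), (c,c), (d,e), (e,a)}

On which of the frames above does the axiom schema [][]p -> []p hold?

Frame correspondent (Sahlqvist): forall x forall y (Rxy -> exists z (Rxz & Rzy)) — i.e. density.
(F1): condition met.
(F2): condition met.
(F3): fails — Rw1w0 but no z with Rw1z and Rzw0.
(F4): fails — Rde but no z with Rdz and Rze.
Valid on: (F1), (F2).

(F1), (F2)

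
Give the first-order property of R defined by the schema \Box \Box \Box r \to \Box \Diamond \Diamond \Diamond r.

\forall x \forall z (xRz \to \exists w (x R^3 w \wedge z R^3 w))

This is a Sahlqvist (Geach-type) schema ◇^0□^3r → □^1◇^3r.
Minimal-valuation argument: fix x; take any y with xR^0y and any z with xR^1z. Set V(r) to the set of worlds R-reachable from y in exactly 3 steps. Then □^3r holds at y, so the antecedent holds at x; validity forces ◇^3r at z, giving a w with zR^3w and yR^3w.
First-order correspondent: \forall x \forall z (xRz \to \exists w (x R^3 w \wedge z R^3 w)).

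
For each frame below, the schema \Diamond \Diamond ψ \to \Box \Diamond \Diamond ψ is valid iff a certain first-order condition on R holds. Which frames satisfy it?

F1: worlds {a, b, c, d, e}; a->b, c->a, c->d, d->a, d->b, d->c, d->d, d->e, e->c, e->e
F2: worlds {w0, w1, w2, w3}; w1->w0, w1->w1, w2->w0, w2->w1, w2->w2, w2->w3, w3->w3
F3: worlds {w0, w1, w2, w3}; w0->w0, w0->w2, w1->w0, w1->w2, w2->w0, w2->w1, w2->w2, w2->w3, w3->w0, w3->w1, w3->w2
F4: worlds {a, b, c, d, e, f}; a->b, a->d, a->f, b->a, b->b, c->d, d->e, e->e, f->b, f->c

The schema corresponds to a generalized confluence (Geach) condition: \forall x \forall y \forall z ((x R^2 y \wedge xRz) \to \exists w (y = w \wedge z R^2 w)).
F1: fails — cR²a, cRa but no w with a=w and aR²w.
F2: fails — w1R²w0, w1Rw0 but no w with w0=w and w0R²w.
F3: satisfies the condition.
F4: fails — aR²a, aRd but no w with a=w and dR²w.
Valid on: F3.

F3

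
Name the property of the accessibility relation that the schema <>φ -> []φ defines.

This schema is the CD axiom.
Its frame correspondent is partial functionality — forall x forall y forall z (Rxy & Rxz -> y = z).

Partial functionality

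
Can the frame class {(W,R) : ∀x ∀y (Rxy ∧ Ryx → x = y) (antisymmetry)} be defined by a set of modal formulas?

If a class were modally definable it would be closed under surjective bounded morphisms (Goldblatt–Thomason).
The 8-cycle (worlds 0,1,2,3,4,5,6,7 with 0→1→2→3→4→5→6→7→0) is antisymmetric. Sending even-indexed worlds to • and odd-indexed worlds to ∘ is a surjective bounded morphism onto the two-world frame with •↔∘, which is not antisymmetric.
Hence antisymmetry is not modally definable.

No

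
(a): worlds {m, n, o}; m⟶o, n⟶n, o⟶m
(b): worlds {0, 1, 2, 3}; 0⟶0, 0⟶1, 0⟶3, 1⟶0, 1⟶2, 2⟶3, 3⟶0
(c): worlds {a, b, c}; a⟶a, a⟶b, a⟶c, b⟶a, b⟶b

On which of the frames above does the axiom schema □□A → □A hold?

(c)

Frame correspondent (Sahlqvist): ∀x ∀y (Rxy → ∃z (Rxz ∧ Rzy)) — i.e. density.
(a): fails — Rom but no z with Roz and Rzm.
(b): fails — R12 but no z with R1z and Rz2.
(c): holds.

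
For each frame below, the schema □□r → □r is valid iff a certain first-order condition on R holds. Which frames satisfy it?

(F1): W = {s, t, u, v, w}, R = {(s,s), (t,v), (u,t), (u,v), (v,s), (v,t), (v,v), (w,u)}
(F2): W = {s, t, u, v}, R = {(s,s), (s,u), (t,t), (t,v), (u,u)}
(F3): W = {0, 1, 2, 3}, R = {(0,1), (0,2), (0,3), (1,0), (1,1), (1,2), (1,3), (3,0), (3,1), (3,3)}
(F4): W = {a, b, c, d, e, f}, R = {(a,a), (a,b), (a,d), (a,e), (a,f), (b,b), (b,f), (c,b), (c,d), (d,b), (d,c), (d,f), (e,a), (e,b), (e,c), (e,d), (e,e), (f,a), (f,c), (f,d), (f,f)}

(F2), (F3)

Frame correspondent (Sahlqvist): ∀x ∀y (Rxy → ∃z (Rxz ∧ Rzy)) — i.e. density.
(F1): fails — Rwu but no z with Rwz and Rzu.
(F2): condition met.
(F3): condition met.
(F4): fails — Rcd but no z with Rcz and Rzd.
Valid on: (F2), (F3).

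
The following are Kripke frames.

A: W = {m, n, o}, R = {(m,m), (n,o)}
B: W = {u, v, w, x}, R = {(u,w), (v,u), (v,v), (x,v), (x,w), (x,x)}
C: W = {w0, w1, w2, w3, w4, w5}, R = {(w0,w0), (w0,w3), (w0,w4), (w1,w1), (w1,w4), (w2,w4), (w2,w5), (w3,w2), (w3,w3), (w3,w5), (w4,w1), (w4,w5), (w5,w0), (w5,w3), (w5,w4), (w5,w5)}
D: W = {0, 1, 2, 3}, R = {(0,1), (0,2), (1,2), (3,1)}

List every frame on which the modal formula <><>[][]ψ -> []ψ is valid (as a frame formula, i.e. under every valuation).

A

Frame correspondent (Sahlqvist): forall x forall y forall z ((x R^2 y & xRz) -> exists w (y R^2 w & z = w)) — i.e. a generalized confluence (Geach) condition.
A: ✓.
B: fails — vR²u, vRu but no t with uR²t and u=t.
C: fails — w0R²w1, w0Rw0 but no w with w1R²w and w0=w.
D: fails — 0R²2, 0R1 but no w with 2R²w and 1=w.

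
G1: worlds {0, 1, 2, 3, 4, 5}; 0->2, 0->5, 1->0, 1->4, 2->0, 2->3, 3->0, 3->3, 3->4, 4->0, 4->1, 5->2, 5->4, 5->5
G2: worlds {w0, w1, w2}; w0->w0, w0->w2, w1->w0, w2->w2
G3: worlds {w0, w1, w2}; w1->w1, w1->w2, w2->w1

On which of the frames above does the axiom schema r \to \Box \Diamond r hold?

G3

The schema corresponds to symmetry: \forall x \forall y (Rxy \to Ryx).
G1: fails — R10 but not R01.
G2: fails — Rw0w2 but not Rw2w0.
G3: satisfies the condition.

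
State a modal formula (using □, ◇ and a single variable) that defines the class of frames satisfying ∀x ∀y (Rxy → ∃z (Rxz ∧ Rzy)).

This is density; the standard corresponding axiom is C4: □□q → □q.
Suppose □□q→□q is valid. Take Rxy and set V(q)={w : xR²w}. Then □□q at x, so □q at x, so q at y, i.e. ∃z(Rxz∧Rzy).

□□q → □q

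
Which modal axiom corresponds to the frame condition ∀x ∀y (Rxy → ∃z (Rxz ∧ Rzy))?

A defining formula is □□ψ → □ψ (the C4 axiom).

□□ψ → □ψ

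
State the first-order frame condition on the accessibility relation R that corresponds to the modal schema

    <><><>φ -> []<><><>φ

forall x forall y forall z ((x R^3 y & xRz) -> exists w (y = w & z R^3 w))

This is a Sahlqvist (Geach-type) schema ◇^3□^0φ → □^1◇^3φ.
Minimal-valuation argument: fix x; take any y with xR^3y and any z with xR^1z. Set V(φ) to the set of worlds R-reachable from y in exactly 0 steps. Then □^0φ holds at y, so the antecedent holds at x; validity forces ◇^3φ at z, giving a w with zR^3w and yR^0w.
First-order correspondent: forall x forall y forall z ((x R^3 y & xRz) -> exists w (y = w & z R^3 w)).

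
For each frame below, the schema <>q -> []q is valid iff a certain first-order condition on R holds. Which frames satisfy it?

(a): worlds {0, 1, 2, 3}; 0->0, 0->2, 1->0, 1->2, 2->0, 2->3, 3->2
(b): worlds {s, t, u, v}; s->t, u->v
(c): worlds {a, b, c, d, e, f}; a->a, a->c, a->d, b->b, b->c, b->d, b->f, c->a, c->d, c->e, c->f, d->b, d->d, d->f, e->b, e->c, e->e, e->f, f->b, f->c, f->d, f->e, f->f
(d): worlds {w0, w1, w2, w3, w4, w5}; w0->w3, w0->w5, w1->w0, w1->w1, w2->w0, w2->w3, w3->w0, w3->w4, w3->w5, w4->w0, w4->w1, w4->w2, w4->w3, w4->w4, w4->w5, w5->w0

(b)

The schema corresponds to partial functionality: forall x forall y forall z (Rxy & Rxz -> y = z).
(a): fails — 0 sees both 0 and 2.
(b): condition met.
(c): fails — a sees both a and c.
(d): fails — w0 sees both w3 and w5.
Valid on: (b).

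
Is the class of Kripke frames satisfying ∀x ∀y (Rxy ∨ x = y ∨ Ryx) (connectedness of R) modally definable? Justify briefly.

Not definable by any modal formula

If a class were modally definable it would be closed under disjoint unions (Goldblatt–Thomason).
Take 2 disjoint single-world reflexive frames: each is trivially connected, but their disjoint union has 2 worlds with no edge between distinct components, so it is not connected.
Hence connectedness of R is not modally definable.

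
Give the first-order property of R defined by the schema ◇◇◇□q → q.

This is a Sahlqvist (Geach-type) schema ◇^3□^1q → □^0◇^0q.
Minimal-valuation argument: fix x; take any y with xR^3y and any z with xR^0z. Set V(q) to the set of worlds R-reachable from y in exactly 1 step. Then □^1q holds at y, so the antecedent holds at x; validity forces ◇^0q at z, giving a w with zR^0w and yR^1w.
First-order correspondent: ∀x ∀y (xR³y → ∃w (yRw ∧ x = w)).

∀x ∀y (xR³y → ∃w (yRw ∧ x = w))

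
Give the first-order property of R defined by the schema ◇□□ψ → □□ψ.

∀x ∀y ∀z ((xRy ∧ xR²z) → ∃w (yR²w ∧ z = w))

This is a Sahlqvist (Geach-type) schema ◇^1□^2ψ → □^2◇^0ψ.
Minimal-valuation argument: fix x; take any y with xR^1y and any z with xR^2z. Set V(ψ) to the set of worlds R-reachable from y in exactly 2 steps. Then □^2ψ holds at y, so the antecedent holds at x; validity forces ◇^0ψ at z, giving a w with zR^0w and yR^2w.
First-order correspondent: ∀x ∀y ∀z ((xRy ∧ xR²z) → ∃w (yR²w ∧ z = w)).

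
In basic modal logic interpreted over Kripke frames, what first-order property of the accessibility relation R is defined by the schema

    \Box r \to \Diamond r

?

seriality: \forall x \exists y Rxy

Suppose □r→◇r is valid. At any x set V(r)=W. Then □r at x, so ◇r at x, so x has a successor.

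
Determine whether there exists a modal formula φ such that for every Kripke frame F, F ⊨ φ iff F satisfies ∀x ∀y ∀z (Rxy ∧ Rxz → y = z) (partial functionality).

This is a Sahlqvist condition; the CD axiom ◇q → □q defines it.
Suppose ◇q→□q is valid. Take Rxy, Rxz and set V(q)={y}. Then ◇q at x, so □q at x, so q at z, i.e. z=y.

Definable; ◇q → □q defines it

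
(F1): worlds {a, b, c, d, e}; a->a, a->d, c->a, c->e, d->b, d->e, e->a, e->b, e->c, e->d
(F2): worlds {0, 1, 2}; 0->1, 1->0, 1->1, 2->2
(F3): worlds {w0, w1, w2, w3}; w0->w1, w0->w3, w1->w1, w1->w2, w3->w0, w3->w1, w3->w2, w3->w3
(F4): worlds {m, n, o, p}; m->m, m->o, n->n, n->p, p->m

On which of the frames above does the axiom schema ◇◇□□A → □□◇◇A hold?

(F2)

Frame correspondent (Sahlqvist): ∀x ∀y ∀z ((xR²y ∧ xR²z) → ∃w (yR²w ∧ zR²w)) — i.e. a generalized confluence (Geach) condition.
(F1): fails — aR²a, aR²b but no w with aR²w and bR²w.
(F2): condition met.
(F3): fails — w0R²w0, w0R²w2 but no w with w0R²w and w2R²w.
(F4): fails — mR²m, mR²o but no w with mR²w and oR²w.
Valid on: (F2).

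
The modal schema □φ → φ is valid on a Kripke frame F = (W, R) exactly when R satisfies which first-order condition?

Reflexivity

Suppose □φ→φ is valid. At any x set V(φ)={w : Rxw}. Then □φ holds at x, so φ holds at x, i.e. Rxx.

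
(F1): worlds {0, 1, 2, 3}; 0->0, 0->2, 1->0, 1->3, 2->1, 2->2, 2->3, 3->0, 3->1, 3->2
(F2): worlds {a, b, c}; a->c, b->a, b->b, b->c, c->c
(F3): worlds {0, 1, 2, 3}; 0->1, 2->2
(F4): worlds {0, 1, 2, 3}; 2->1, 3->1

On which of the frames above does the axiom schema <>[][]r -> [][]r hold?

(F3), (F4)

The schema corresponds to a generalized confluence (Geach) condition: forall x forall y forall z ((xRy & x R^2 z) -> exists w (y R^2 w & z = w)).
(F1): fails — 2R1, 2R²3 but no w with 1R²w and 3=w.
(F2): fails — bRa, bR²a but no w with aR²w and a=w.
(F3): holds.
(F4): holds.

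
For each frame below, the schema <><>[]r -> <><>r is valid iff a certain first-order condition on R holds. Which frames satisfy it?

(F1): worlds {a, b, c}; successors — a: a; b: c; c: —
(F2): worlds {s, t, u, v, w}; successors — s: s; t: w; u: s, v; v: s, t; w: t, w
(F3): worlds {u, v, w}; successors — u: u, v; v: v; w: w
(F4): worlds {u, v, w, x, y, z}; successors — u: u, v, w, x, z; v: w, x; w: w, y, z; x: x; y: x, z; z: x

Frame correspondent (Sahlqvist): forall x forall y (x R^2 y -> exists w (yRw & x R^2 w)) — i.e. a generalized confluence (Geach) condition.
(F1): holds.
(F2): fails — uR²t but no w* with tRw* and uR²w*.
(F3): holds.
(F4): holds.

(F1), (F3), (F4)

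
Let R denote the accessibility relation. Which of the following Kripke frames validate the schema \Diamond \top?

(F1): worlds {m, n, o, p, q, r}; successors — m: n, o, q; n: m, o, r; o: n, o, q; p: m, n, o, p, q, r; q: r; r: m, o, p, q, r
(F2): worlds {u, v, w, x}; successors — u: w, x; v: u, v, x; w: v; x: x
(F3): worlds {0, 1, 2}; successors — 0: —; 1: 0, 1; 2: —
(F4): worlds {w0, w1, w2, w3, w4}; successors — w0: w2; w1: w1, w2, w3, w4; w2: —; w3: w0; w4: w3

(F1), (F2)

The schema corresponds to seriality: \forall x \exists y Rxy.
(F1): satisfies the condition.
(F2): satisfies the condition.
(F3): fails — world 0 has no successor.
(F4): fails — world w2 has no successor.
Valid on: (F1), (F2).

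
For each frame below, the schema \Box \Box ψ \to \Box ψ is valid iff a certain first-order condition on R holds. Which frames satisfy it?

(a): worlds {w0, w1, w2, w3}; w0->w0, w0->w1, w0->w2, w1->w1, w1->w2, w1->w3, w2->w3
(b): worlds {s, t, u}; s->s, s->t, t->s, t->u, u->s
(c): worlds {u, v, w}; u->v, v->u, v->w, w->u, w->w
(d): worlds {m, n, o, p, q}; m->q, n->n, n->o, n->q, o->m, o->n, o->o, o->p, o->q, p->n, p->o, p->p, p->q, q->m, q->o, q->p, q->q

(d)

Frame correspondent (Sahlqvist): \forall x \forall y (Rxy \to \exists z (Rxz \wedge Rzy)) — i.e. density.
(a): fails — Rw2w3 but no z with Rw2z and Rzw3.
(b): fails — Rtu but no z with Rtz and Rzu.
(c): fails — Ruv but no z with Ruz and Rzv.
(d): satisfies the condition.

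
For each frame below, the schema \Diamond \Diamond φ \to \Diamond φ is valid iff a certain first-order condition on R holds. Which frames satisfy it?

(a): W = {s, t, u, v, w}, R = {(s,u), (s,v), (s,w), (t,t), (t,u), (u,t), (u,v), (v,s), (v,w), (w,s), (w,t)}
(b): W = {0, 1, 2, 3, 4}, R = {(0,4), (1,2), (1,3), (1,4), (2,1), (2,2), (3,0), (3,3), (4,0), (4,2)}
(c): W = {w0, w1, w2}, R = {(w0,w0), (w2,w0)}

(c)

Frame correspondent (Sahlqvist): \forall x \forall y \forall z (Rxy \wedge Ryz \to Rxz) — i.e. transitivity.
(a): fails — Ruv and Rvw but not Ruw.
(b): fails — R12 and R21 but not R11.
(c): ✓.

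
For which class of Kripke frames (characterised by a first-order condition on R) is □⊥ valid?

emptiness of R

□⊥ is valid iff no world has any successor (otherwise □⊥ fails at any world with one).
Conversely, any frame satisfying ∀x ∀y ¬Rxy validates the schema.
So the correspondent is emptiness of R.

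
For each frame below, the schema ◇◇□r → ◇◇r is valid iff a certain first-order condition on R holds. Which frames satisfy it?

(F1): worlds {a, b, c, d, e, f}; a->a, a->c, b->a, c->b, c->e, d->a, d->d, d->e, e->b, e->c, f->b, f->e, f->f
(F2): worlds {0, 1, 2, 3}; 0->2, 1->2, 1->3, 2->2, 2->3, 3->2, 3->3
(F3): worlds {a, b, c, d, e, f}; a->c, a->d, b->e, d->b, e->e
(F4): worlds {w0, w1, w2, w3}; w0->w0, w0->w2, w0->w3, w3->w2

(F2)

The schema corresponds to a generalized confluence (Geach) condition: ∀x ∀y (xR²y → ∃w (yRw ∧ xR²w)).
(F1): fails — bR²c but no w with cRw and bR²w.
(F2): condition met.
(F3): fails — aR²b but no w with bRw and aR²w.
(F4): fails — w0R²w2 but no w with w2Rw and w0R²w.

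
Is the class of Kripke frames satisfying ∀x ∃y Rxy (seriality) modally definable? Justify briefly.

This is a Sahlqvist condition; the D axiom □q → ◇q defines it.
Suppose □q→◇q is valid. At any x set V(q)=W. Then □q at x, so ◇q at x, so x has a successor.

Yes, by □q → ◇q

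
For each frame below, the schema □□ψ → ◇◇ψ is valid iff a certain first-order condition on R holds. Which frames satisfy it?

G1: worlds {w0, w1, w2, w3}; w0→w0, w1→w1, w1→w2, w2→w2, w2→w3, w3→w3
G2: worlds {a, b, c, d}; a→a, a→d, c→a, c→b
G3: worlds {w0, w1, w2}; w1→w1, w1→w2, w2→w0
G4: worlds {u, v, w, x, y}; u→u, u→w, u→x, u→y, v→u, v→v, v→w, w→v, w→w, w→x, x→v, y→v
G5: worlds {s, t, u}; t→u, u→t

Frame correspondent (Sahlqvist): ∀x ∃w (xR²w ∧ xR²w) — i.e. a generalized confluence (Geach) condition.
G1: ✓.
G2: fails — at b but no w with bR²w and bR²w.
G3: fails — at w0 but no w with w0R²w and w0R²w.
G4: ✓.
G5: fails — at s but no w with sR²w and sR²w.

G1, G4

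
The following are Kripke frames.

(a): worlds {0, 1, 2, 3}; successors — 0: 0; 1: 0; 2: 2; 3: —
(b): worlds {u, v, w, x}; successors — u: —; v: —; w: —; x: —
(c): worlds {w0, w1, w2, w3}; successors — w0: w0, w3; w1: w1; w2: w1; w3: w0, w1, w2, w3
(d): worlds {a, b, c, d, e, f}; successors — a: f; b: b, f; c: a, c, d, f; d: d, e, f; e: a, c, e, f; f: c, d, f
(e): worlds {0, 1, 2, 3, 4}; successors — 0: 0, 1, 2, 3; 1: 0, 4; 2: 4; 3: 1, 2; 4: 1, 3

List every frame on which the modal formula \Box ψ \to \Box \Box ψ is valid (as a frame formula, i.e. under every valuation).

(a), (b)

This is the axiom for transitivity; its first-order frame correspondent is \forall x \forall y \forall z (Rxy \wedge Ryz \to Rxz).
(a): satisfies the condition.
(b): satisfies the condition.
(c): fails — Rw0w3 and Rw3w1 but not Rw0w1.
(d): fails — Rcd and Rde but not Rce.
(e): fails — R10 and R02 but not R12.
Valid on: (a), (b).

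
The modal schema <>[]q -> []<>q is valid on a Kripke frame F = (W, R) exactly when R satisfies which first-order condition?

Suppose ◇□q→□◇q is valid. Take Rxy, Rxz and set V(q)={w : Ryw}. Then □q at y so ◇□q at x, so □◇q at x, so ◇q at z, giving w with Rzw and Ryw.

convergence: forall x forall y forall z (Rxy & Rxz -> exists w (Ryw & Rzw))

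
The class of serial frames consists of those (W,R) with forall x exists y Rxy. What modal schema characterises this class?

□r → ◇r

This is seriality; the standard corresponding axiom is D: □r → ◇r.
Suppose □r→◇r is valid. At any x set V(r)=W. Then □r at x, so ◇r at x, so x has a successor.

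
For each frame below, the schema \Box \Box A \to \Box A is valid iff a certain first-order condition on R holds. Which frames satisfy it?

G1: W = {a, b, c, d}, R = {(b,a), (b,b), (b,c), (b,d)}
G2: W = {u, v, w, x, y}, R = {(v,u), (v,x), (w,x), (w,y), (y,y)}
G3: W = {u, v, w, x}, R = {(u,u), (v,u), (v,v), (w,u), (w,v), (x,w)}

This is the axiom for density; its first-order frame correspondent is \forall x \forall y (Rxy \to \exists z (Rxz \wedge Rzy)).
G1: satisfies the condition.
G2: fails — Rwx but no z with Rwz and Rzx.
G3: fails — Rxw but no z with Rxz and Rzw.

G1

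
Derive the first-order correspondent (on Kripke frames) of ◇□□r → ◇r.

∀x ∀y (xRy → ∃w (yR²w ∧ xRw))

This is a Sahlqvist (Geach-type) schema ◇^1□^2r → □^0◇^1r.
Minimal-valuation argument: fix x; take any y with xR^1y and any z with xR^0z. Set V(r) to the set of worlds R-reachable from y in exactly 2 steps. Then □^2r holds at y, so the antecedent holds at x; validity forces ◇^1r at z, giving a w with zR^1w and yR^2w.
First-order correspondent: ∀x ∀y (xRy → ∃w (yR²w ∧ xRw)).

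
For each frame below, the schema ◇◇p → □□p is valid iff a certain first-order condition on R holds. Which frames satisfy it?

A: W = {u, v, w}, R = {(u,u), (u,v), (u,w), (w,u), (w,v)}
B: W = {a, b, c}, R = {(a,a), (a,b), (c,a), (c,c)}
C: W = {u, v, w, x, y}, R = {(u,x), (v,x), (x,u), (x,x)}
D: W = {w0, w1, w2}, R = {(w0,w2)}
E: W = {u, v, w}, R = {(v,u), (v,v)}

The schema corresponds to a generalized confluence (Geach) condition: ∀x ∀y ∀z ((xR²y ∧ xR²z) → ∃w (y = w ∧ z = w)).
A: fails — uR²u, uR²v but u ≠ v.
B: fails — aR²a, aR²b but a ≠ b.
C: fails — uR²u, uR²x but u ≠ x.
D: ✓.
E: fails — vR²u, vR²v but u ≠ v.
Valid on: D.

D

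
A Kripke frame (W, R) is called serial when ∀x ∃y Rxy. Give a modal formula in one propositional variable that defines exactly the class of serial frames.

This is seriality; the standard corresponding axiom is D: □q → ◇q.
Suppose □q→◇q is valid. At any x set V(q)=W. Then □q at x, so ◇q at x, so x has a successor.

□q → ◇q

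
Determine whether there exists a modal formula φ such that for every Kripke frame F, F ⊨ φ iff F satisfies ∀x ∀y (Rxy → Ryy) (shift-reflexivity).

The condition is shift-reflexivity. A defining modal formula is □(□q → q).
Suppose □(□q→q) is valid. Take Rxy and set V(q)={w : Ryw}. Then at y, □q holds; since □(□q→q) at x, □q→q at y, so q at y, i.e. Ryy.

Yes, by □(□q → q)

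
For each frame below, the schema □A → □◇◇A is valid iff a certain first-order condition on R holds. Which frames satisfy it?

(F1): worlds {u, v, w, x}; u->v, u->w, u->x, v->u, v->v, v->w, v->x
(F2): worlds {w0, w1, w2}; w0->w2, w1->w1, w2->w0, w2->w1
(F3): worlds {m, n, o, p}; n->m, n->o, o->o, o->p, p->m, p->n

(F2)

Frame correspondent (Sahlqvist): ∀x ∀z (xRz → ∃w (xRw ∧ zR²w)) — i.e. a generalized confluence (Geach) condition.
(F1): fails — uRw but no t with uRt and wR²t.
(F2): satisfies the condition.
(F3): fails — nRm but no w with nRw and mR²w.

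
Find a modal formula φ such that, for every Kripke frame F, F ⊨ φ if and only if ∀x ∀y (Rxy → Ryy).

□(□ψ → ψ)

A defining formula is □(□ψ → ψ) (the T□ axiom).
Suppose □(□ψ→ψ) is valid. Take Rxy and set V(ψ)={w : Ryw}. Then at y, □ψ holds; since □(□ψ→ψ) at x, □ψ→ψ at y, so ψ at y, i.e. Ryy.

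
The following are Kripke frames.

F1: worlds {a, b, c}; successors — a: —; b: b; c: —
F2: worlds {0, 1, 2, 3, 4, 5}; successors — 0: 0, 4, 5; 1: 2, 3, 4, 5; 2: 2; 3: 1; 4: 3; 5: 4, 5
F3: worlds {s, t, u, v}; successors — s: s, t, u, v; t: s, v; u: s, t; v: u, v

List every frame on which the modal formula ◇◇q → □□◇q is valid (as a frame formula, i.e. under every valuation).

F1

This is the axiom for a generalized confluence (Geach) condition; its first-order frame correspondent is ∀x ∀y ∀z ((xR²y ∧ xR²z) → ∃w (y = w ∧ zRw)).
F1: condition met.
F2: fails — 0R²0, 0R²3 but no w with 0=w and 3Rw.
F3: fails — sR²s, sR²v but no w with s=w and vRw.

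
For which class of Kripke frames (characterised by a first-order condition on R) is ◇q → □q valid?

Suppose ◇q→□q is valid. Take Rxy, Rxz and set V(q)={y}. Then ◇q at x, so □q at x, so q at z, i.e. z=y.

partial functionality: ∀x ∀y ∀z (Rxy ∧ Rxz → y = z)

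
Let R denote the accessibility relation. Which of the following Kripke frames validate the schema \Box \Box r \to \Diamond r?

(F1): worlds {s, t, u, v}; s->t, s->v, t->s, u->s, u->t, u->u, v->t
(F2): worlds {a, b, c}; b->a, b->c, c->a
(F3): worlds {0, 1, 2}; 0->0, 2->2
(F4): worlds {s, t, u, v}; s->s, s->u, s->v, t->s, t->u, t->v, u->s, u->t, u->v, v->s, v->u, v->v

The schema corresponds to a generalized confluence (Geach) condition: \forall x \exists w (x R^2 w \wedge xRw).
(F1): fails — at t but no w with tR²w and tRw.
(F2): fails — at a but no w with aR²w and aRw.
(F3): fails — at 1 but no w with 1R²w and 1Rw.
(F4): condition met.
Valid on: (F4).

(F4)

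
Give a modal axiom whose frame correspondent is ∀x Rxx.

This is reflexivity; the standard corresponding axiom is T: □r → r.
Suppose □r→r is valid. At any x set V(r)={w : Rxw}. Then □r holds at x, so r holds at x, i.e. Rxx.

□r → r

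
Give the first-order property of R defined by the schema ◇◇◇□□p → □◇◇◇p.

∀x ∀y ∀z ((xR³y ∧ xRz) → ∃w (yR²w ∧ zR³w))

This is a Sahlqvist (Geach-type) schema ◇^3□^2p → □^1◇^3p.
First-order correspondent: ∀x ∀y ∀z ((xR³y ∧ xRz) → ∃w (yR²w ∧ zR³w)).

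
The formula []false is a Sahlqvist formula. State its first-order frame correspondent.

Emptiness of R

□⊥ is valid iff no world has any successor (otherwise □⊥ fails at any world with one).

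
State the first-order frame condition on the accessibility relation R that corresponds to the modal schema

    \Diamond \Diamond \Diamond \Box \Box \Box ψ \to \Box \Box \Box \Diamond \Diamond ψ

\forall x \forall y \forall z ((x R^3 y \wedge x R^3 z) \to \exists w (y R^3 w \wedge z R^2 w))

This is a Sahlqvist (Geach-type) schema ◇^3□^3ψ → □^3◇^2ψ.
First-order correspondent: \forall x \forall y \forall z ((x R^3 y \wedge x R^3 z) \to \exists w (y R^3 w \wedge z R^2 w)).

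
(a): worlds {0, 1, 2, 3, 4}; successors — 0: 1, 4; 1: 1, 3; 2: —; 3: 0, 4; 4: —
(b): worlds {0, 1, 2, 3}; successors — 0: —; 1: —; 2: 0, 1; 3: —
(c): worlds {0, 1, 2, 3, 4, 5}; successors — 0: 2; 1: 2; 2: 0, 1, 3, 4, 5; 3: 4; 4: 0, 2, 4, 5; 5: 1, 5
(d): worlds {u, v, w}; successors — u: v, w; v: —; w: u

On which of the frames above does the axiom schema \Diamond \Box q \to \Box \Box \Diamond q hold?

(b)

This is the axiom for a generalized confluence (Geach) condition; its first-order frame correspondent is \forall x \forall y \forall z ((xRy \wedge x R^2 z) \to \exists w (yRw \wedge zRw)).
(a): fails — 0R1, 0R²3 but no w with 1Rw and 3Rw.
(b): holds.
(c): fails — 0R2, 0R²0 but no w with 2Rw and 0Rw.
(d): fails — uRv, uR²u but no t with vRt and uRt.
Valid on: (b).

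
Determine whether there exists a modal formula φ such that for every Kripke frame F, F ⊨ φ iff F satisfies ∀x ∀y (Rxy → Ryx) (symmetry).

Yes: it is symmetry, defined by the B schema q → □◇q.

Yes, by q → □◇q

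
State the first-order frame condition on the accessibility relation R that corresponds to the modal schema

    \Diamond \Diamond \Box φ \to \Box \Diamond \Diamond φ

\forall x \forall y \forall z ((x R^2 y \wedge xRz) \to \exists w (yRw \wedge z R^2 w))

This is a Sahlqvist (Geach-type) schema ◇^2□^1φ → □^1◇^2φ.
Minimal-valuation argument: fix x; take any y with xR^2y and any z with xR^1z. Set V(φ) to the set of worlds R-reachable from y in exactly 1 step. Then □^1φ holds at y, so the antecedent holds at x; validity forces ◇^2φ at z, giving a w with zR^2w and yR^1w.
First-order correspondent: \forall x \forall y \forall z ((x R^2 y \wedge xRz) \to \exists w (yRw \wedge z R^2 w)).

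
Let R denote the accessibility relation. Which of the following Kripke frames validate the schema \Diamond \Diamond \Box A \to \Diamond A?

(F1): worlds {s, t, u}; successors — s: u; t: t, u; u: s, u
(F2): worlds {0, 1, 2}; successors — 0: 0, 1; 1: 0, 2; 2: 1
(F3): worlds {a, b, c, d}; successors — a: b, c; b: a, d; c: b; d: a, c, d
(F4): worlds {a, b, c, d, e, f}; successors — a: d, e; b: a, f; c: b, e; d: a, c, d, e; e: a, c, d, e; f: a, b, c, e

(F1), (F2)

This is the axiom for a generalized confluence (Geach) condition; its first-order frame correspondent is \forall x \forall y (x R^2 y \to \exists w (yRw \wedge xRw)).
(F1): condition met.
(F2): condition met.
(F3): fails — aR²b but no w with bRw and aRw.
(F4): fails — bR²a but no w with aRw and bRw.
Valid on: (F1), (F2).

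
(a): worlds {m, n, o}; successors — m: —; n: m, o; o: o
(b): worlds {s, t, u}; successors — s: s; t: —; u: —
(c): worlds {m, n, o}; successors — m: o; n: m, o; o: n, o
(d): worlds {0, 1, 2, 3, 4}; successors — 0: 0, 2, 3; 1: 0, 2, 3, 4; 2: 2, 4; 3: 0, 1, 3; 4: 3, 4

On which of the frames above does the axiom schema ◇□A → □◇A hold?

Frame correspondent (Sahlqvist): ∀x ∀y ∀z (Rxy ∧ Rxz → ∃w (Ryw ∧ Rzw)) — i.e. convergence.
(a): fails — Rno and Rnm but o and m have no common successor.
(b): satisfies the condition.
(c): satisfies the condition.
(d): fails — R02 and R03 but 2 and 3 have no common successor.
Valid on: (b), (c).

(b), (c)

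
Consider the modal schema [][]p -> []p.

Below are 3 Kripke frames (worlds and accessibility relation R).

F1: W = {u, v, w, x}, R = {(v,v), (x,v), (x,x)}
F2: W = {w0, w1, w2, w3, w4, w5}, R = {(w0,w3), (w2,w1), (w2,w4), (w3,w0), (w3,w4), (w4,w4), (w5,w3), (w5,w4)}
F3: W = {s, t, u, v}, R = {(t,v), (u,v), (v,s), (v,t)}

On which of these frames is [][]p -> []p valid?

F1

The schema corresponds to density: forall x forall y (Rxy -> exists z (Rxz & Rzy)).
F1: holds.
F2: fails — Rw3w0 but no z with Rw3z and Rzw0.
F3: fails — Ruv but no z with Ruz and Rzv.
Valid on: F1.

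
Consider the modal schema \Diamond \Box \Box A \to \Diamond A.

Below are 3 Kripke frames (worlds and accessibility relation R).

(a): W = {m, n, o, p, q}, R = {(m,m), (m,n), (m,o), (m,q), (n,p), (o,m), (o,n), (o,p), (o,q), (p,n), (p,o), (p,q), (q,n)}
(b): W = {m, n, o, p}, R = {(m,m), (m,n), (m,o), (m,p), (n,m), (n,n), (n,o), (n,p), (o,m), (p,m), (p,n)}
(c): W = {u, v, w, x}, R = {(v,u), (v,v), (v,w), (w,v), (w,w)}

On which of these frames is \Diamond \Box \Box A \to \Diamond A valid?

Frame correspondent (Sahlqvist): \forall x \forall y (xRy \to \exists w (y R^2 w \wedge xRw)) — i.e. a generalized confluence (Geach) condition.
(a): fails — mRq but no w with qR²w and mRw.
(b): holds.
(c): fails — vRu but no t with uR²t and vRt.
Valid on: (b).

(b)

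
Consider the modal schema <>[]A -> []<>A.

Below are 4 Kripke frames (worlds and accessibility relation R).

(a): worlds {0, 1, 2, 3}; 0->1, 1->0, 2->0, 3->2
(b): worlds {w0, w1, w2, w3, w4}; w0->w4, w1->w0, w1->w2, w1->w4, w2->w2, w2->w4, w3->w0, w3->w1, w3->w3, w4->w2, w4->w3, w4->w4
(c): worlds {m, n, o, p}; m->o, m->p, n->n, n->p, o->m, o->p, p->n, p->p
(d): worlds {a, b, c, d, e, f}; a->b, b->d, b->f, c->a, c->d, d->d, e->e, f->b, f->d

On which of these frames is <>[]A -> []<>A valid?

The schema corresponds to convergence: forall x forall y forall z (Rxy & Rxz -> exists w (Ryw & Rzw)).
(a): satisfies the condition.
(b): fails — Rw3w0 and Rw3w3 but w0 and w3 have no common successor.
(c): satisfies the condition.
(d): fails — Rcd and Rca but d and a have no common successor.
Valid on: (a), (c).

(a), (c)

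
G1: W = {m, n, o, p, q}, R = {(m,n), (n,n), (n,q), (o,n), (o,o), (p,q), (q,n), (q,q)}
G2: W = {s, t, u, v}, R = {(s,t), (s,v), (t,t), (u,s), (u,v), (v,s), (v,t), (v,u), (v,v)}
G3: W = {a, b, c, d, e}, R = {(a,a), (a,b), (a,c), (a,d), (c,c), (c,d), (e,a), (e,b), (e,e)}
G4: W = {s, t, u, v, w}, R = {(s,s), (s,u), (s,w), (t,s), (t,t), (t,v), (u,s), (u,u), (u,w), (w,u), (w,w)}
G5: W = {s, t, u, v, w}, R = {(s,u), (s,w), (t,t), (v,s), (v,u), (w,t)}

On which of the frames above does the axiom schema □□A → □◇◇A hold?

G1, G2

The schema corresponds to a generalized confluence (Geach) condition: ∀x ∀z (xRz → ∃w (xR²w ∧ zR²w)).
G1: satisfies the condition.
G2: satisfies the condition.
G3: fails — aRb but no w with aR²w and bR²w.
G4: fails — tRv but no w* with tR²w* and vR²w*.
G5: fails — sRu but no w* with sR²w* and uR²w*.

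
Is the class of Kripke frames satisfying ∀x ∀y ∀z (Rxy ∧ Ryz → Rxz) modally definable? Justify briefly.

Yes, by □q → □□q

This is a Sahlqvist condition; the 4 axiom □q → □□q defines it.
Suppose □q→□□q is valid. Take Rxy, Ryz and set V(q)={w : Rxw}. Then □q at x, so □□q at x, so □q at y, so q at z, i.e. Rxz.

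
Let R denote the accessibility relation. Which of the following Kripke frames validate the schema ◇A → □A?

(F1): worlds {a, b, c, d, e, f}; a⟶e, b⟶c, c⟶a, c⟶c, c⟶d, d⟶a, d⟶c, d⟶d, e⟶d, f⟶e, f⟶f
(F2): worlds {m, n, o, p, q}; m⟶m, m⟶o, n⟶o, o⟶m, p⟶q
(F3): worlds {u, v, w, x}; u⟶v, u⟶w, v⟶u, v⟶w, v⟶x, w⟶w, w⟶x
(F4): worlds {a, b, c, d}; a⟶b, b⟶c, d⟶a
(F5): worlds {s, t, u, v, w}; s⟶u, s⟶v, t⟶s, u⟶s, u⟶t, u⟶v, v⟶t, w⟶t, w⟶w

This is the axiom for partial functionality; its first-order frame correspondent is ∀x ∀y ∀z (Rxy ∧ Rxz → y = z).
(F1): fails — c sees both a and c.
(F2): fails — m sees both m and o.
(F3): fails — u sees both v and w.
(F4): holds.
(F5): fails — s sees both u and v.

(F4)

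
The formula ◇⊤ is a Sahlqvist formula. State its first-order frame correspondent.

◇⊤ holds at w iff w has a successor, so frame-validity of ◇⊤ is exactly seriality. Equivalently via □φ → ◇φ:
Suppose □φ→◇φ is valid. At any x set V(φ)=W. Then □φ at x, so ◇φ at x, so x has a successor.
Conversely, any frame satisfying ∀x ∃y Rxy validates the schema.
So the correspondent is seriality.

seriality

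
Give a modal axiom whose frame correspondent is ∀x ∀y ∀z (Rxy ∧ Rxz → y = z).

This is partial functionality; the standard corresponding axiom is CD: ◇ψ → □ψ.
Suppose ◇ψ→□ψ is valid. Take Rxy, Rxz and set V(ψ)={y}. Then ◇ψ at x, so □ψ at x, so ψ at z, i.e. z=y.

◇ψ → □ψ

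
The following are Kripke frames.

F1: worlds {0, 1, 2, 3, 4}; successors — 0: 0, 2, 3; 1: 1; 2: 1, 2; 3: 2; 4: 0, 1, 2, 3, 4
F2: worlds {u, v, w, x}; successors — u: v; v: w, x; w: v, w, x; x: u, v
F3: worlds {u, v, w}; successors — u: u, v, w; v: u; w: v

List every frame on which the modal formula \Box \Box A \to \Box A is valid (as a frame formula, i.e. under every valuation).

The schema corresponds to density: \forall x \forall y (Rxy \to \exists z (Rxz \wedge Rzy)).
F1: holds.
F2: fails — Ruv but no z with Ruz and Rzv.
F3: fails — Rwv but no z with Rwz and Rzv.
Valid on: F1.

F1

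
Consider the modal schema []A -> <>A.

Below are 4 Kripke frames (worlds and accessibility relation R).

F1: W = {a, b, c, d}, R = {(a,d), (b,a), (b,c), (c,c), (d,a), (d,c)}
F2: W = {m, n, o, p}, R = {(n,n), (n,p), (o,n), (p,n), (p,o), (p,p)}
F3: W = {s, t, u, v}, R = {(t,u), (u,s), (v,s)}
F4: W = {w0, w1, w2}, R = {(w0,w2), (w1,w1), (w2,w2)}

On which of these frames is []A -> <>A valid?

F1, F4

Frame correspondent (Sahlqvist): forall x exists y Rxy — i.e. seriality.
F1: satisfies the condition.
F2: fails — world m has no successor.
F3: fails — world s has no successor.
F4: satisfies the condition.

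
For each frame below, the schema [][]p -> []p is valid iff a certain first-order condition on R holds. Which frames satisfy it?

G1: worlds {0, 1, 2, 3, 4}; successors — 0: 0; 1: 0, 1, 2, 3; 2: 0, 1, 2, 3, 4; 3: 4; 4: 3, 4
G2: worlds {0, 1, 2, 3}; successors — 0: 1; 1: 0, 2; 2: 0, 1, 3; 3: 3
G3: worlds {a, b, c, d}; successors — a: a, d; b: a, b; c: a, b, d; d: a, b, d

G1, G3

The schema corresponds to density: forall x forall y (Rxy -> exists z (Rxz & Rzy)).
G1: satisfies the condition.
G2: fails — R12 but no z with R1z and Rz2.
G3: satisfies the condition.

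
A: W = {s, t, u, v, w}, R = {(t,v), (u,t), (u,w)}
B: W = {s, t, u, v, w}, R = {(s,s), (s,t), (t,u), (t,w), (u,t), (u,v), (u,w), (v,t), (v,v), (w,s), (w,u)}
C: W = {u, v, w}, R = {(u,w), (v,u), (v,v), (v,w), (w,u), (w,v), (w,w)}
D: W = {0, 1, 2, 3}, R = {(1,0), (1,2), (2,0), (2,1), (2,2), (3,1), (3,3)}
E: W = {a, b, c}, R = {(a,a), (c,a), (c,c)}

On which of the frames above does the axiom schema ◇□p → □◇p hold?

C, E

This is the axiom for convergence; its first-order frame correspondent is ∀x ∀y ∀z (Rxy ∧ Rxz → ∃w (Ryw ∧ Rzw)).
A: fails — Rtv and Rtv but v and v have no common successor.
B: fails — Rss and Rst but s and t have no common successor.
C: ✓.
D: fails — R10 and R10 but 0 and 0 have no common successor.
E: ✓.
Valid on: C, E.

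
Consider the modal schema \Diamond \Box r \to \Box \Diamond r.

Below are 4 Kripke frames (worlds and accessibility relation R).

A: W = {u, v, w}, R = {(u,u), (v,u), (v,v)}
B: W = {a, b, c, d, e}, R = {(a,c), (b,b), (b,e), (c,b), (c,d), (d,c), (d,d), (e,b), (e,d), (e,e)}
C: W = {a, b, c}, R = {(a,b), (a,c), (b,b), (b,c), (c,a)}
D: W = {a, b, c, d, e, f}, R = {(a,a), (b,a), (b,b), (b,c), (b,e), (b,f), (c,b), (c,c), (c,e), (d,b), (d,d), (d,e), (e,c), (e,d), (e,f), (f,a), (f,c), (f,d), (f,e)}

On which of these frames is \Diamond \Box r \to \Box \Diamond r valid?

The schema corresponds to convergence: \forall x \forall y \forall z (Rxy \wedge Rxz \to \exists w (Ryw \wedge Rzw)).
A: ✓.
B: fails — Rcd and Rcb but d and b have no common successor.
C: fails — Rab and Rac but b and c have no common successor.
D: fails — Rbc and Rba but c and a have no common successor.
Valid on: A.

A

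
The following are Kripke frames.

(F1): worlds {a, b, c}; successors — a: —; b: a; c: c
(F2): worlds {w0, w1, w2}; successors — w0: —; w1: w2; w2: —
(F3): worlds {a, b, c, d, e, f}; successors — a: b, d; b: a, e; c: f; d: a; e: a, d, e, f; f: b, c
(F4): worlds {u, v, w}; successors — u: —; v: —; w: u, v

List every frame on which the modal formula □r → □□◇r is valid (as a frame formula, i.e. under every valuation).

(F1), (F2), (F4)

Frame correspondent (Sahlqvist): ∀x ∀z (xR²z → ∃w (xRw ∧ zRw)) — i.e. a generalized confluence (Geach) condition.
(F1): condition met.
(F2): condition met.
(F3): fails — bR²a but no w with bRw and aRw.
(F4): condition met.
Valid on: (F1), (F2), (F4).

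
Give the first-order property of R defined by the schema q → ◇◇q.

∀x ∃w (x = w ∧ xR²w)

This is a Sahlqvist (Geach-type) schema ◇^0□^0q → □^0◇^2q.
Minimal-valuation argument: fix x; take any y with xR^0y and any z with xR^0z. Set V(q) to the set of worlds R-reachable from y in exactly 0 steps. Then □^0q holds at y, so the antecedent holds at x; validity forces ◇^2q at z, giving a w with zR^2w and yR^0w.
First-order correspondent: ∀x ∃w (x = w ∧ xR²w).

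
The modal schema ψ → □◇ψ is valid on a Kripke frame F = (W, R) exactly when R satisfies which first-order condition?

Symmetry

Suppose ψ→□◇ψ is valid. Take Rxy and set V(ψ)={x}. Then ψ at x, so □◇ψ at x, so ◇ψ at y, so some z with Ryz has ψ; z=x, i.e. Ryx.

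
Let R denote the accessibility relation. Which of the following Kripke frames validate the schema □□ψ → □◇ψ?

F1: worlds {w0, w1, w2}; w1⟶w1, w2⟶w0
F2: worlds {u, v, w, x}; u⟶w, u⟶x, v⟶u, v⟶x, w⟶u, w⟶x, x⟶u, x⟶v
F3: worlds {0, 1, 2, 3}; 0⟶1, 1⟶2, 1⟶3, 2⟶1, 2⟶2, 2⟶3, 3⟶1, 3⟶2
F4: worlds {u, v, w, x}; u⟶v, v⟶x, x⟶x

This is the axiom for a generalized confluence (Geach) condition; its first-order frame correspondent is ∀x ∀z (xRz → ∃w (xR²w ∧ zRw)).
F1: fails — w2Rw0 but no w with w2R²w and w0Rw.
F2: ✓.
F3: ✓.
F4: ✓.

F2, F3, F4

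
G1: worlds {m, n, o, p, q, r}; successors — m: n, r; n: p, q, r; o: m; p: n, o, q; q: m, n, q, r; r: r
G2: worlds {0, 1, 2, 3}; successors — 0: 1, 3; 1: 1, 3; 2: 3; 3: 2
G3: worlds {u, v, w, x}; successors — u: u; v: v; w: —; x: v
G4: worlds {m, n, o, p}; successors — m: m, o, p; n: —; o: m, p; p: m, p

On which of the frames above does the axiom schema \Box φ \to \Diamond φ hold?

This is the axiom for seriality; its first-order frame correspondent is \forall x \exists y Rxy.
G1: holds.
G2: holds.
G3: fails — world w has no successor.
G4: fails — world n has no successor.

G1, G2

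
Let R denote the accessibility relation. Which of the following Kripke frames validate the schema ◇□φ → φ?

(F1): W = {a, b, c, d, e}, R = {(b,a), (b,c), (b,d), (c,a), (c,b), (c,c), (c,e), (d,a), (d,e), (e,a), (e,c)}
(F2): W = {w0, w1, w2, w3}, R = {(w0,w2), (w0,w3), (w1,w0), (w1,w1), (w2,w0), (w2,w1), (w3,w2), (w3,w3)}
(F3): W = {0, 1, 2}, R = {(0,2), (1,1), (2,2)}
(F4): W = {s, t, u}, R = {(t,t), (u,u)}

The schema corresponds to a generalized confluence (Geach) condition: ∀x ∀y (xRy → ∃w (yRw ∧ x = w)).
(F1): fails — bRa but no w with aRw and b=w.
(F2): fails — w0Rw3 but no w with w3Rw and w0=w.
(F3): fails — 0R2 but no w with 2Rw and 0=w.
(F4): condition met.

(F4)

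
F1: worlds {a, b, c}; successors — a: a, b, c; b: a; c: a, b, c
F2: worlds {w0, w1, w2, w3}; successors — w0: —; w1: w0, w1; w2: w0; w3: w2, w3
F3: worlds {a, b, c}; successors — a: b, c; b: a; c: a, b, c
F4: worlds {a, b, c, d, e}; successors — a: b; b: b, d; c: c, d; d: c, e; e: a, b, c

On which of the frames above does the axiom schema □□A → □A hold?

Frame correspondent (Sahlqvist): ∀x ∀y (Rxy → ∃z (Rxz ∧ Rzy)) — i.e. density.
F1: condition met.
F2: fails — Rw2w0 but no z with Rw2z and Rzw0.
F3: fails — Rba but no z with Rbz and Rza.
F4: fails — Rea but no z with Rez and Rza.

F1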